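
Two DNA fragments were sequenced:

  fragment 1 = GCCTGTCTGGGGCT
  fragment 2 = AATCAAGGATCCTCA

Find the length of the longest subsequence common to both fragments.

One common subsequence of length 6: G [1,7] → G [5,8] → T [6,10] → C [7,12] → T [8,13] → C [13,14], and the DP table's final entry dp[14][15] is also 6, so no common subsequence is longer.

6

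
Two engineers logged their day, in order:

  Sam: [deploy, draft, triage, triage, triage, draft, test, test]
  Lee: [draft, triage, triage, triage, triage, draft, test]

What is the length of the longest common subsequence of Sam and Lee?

6

Taking draft (Sam #2, Lee #1), triage (Sam #3, Lee #3), triage (Sam #4, Lee #4), triage (Sam #5, Lee #5), draft (Sam #6, Lee #6), test (Sam #8, Lee #7) gives a common subsequence of length 6. The LCS DP gives dp[8][7] = 6, so this is optimal.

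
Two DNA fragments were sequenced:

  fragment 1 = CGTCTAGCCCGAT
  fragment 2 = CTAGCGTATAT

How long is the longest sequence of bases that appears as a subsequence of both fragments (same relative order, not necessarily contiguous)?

8

Let dp[i][j] be the LCS length of the first i bases of fragment 1 and the first j bases of fragment 2. dp[i][j] = dp[i-1][j-1]+1 when the i-th and j-th bases match, else max(dp[i-1][j], dp[i][j-1]).
    ·  C  T  A  G  C  G  T  A  T  A  T
 ·  0  0  0  0  0  0  0  0  0  0  0  0
 C  0  1  1  1  1  1  1  1  1  1  1  1
 G  0  1  1  1  2  2  2  2  2  2  2  2
 T  0  1  2  2  2  2  2  3  3  3  3  3
 C  0  1  2  2  2  3  3  3  3  3  3  3
 T  0  1  2  2  2  3  3  4  4  4  4  4
 A  0  1  2  3  3  3  3  4  5  5  5  5
 G  0  1  2  3  4  4  4  4  5  5  5  5
 C  0  1  2  3  4  5  5  5  5  5  5  5
 C  0  1  2  3  4  5  5  5  5  5  5  5
 C  0  1  2  3  4  5  5  5  5  5  5  5
 G  0  1  2  3  4  5  6  6  6  6  6  6
 A  0  1  2  3  4  5  6  6  7  7  7  7
 T  0  1  2  3  4  5  6  7  7  8  8  8
dp[13][11] = 8. One LCS (by backtracking along matches): CTAGCGAT.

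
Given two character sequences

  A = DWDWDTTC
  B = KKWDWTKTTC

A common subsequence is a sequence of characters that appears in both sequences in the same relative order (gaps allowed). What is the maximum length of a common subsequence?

Match W at A[2]=B[3], D at A[3]=B[4], W at A[4]=B[5], T at A[6]=B[8], T at A[7]=B[9], C at A[8]=B[10] — 6 characters in the same relative order in both. dp[8][10] = 6 confirms this is the maximum.

6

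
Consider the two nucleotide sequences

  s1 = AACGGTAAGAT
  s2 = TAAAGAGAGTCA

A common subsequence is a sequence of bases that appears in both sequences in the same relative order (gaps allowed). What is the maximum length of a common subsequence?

Pick A at s1[1]=s2[3], then A at s1[2]=s2[4], then G at s1[4]=s2[5], then G at s1[5]=s2[7], then A at s1[8]=s2[8], then G at s1[9]=s2[9], then A at s1[10]=s2[12]; all 7 bases appear in both, in order. The LCS DP gives dp[11][12] = 7, so this is optimal.

7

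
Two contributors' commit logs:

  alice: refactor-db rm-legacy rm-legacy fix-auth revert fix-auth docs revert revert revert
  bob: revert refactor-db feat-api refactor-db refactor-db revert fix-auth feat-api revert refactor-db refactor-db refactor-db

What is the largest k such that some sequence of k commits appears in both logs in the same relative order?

4

One common subsequence of length 4: refactor-db [1,5]; then revert [5,6]; then fix-auth [6,7]; then revert [8,9]. Since dp[10][12] = 4, nothing longer is possible.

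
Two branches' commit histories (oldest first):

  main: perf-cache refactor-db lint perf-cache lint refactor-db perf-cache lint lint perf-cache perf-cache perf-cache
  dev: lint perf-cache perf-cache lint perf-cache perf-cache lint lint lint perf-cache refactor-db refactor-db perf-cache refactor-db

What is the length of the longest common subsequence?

One common subsequence of length 8: perf-cache [1,3], lint [3,4], perf-cache [4,6], lint [5,7], lint [8,8], lint [9,9], perf-cache [10,10], perf-cache [11,13]. Since dp[12][14] = 8, nothing longer is possible.

8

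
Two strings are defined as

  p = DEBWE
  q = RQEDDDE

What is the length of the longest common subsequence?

One common subsequence of length 2: D [1,6], E [5,7], and the DP table's final entry dp[5][7] is also 2, so no common subsequence is longer.

2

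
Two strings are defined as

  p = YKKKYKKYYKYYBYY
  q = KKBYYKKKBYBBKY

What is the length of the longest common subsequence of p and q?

Pick K [2,1], then K [3,2], then Y [5,5], then K [6,6], then K [7,7], then K [10,8], then Y [11,10], then B [13,12], then Y [15,14]; all 9 characters appear in both, in order, and the DP table's final entry dp[15][14] is also 9, so no common subsequence is longer.

9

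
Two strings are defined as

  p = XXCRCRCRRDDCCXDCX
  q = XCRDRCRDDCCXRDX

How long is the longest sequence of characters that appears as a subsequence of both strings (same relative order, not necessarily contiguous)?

Pick X (p #2, q #1) → C (p #3, q #2) → R (p #4, q #3) → R (p #6, q #5) → C (p #7, q #6) → R (p #9, q #7) → D (p #10, q #8) → D (p #11, q #9) → C (p #12, q #10) → C (p #13, q #11) → X (p #14, q #12) → D (p #15, q #14) → X (p #17, q #15); all 13 characters appear in both, in order, and the DP table's final entry dp[17][15] is also 13, so no common subsequence is longer.

13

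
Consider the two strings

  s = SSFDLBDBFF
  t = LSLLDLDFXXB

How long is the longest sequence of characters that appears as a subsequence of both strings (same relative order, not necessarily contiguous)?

Let dp[i][j] be the LCS length of the first i characters of s and the first j characters of t. dp[i][j] = dp[i-1][j-1]+1 when the i-th and j-th characters match, else max(dp[i-1][j], dp[i][j-1]).
    ·  L  S  L  L  D  L  D  F  X  X  B
 ·  0  0  0  0  0  0  0  0  0  0  0  0
 S  0  0  1  1  1  1  1  1  1  1  1  1
 S  0  0  1  1  1  1  1  1  1  1  1  1
 F  0  0  1  1  1  1  1  1  2  2  2  2
 D  0  0  1  1  1  2  2  2  2  2  2  2
 L  0  1  1  2  2  2  3  3  3  3  3  3
 B  0  1  1  2  2  2  3  3  3  3  3  4
 D  0  1  1  2  2  3  3  4  4  4  4  4
 B  0  1  1  2  2  3  3  4  4  4  4  5
 F  0  1  1  2  2  3  3  4  5  5  5  5
 F  0  1  1  2  2  3  3  4  5  5  5  5
dp[10][11] = 5. One LCS (by backtracking along matches): SDLDB.

5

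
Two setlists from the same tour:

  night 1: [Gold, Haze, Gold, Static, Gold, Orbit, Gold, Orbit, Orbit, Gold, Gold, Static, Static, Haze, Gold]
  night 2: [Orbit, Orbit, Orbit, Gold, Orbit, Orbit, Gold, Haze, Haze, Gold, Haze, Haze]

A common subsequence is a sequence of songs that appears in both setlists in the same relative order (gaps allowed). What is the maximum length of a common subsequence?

One common subsequence of length 7: Orbit (night 1 #6, night 2 #3) → Gold (night 1 #7, night 2 #4) → Orbit (night 1 #8, night 2 #5) → Orbit (night 1 #9, night 2 #6) → Gold (night 1 #10, night 2 #7) → Gold (night 1 #11, night 2 #10) → Haze (night 1 #14, night 2 #12). dp[15][12] = 7 confirms this is the maximum.

7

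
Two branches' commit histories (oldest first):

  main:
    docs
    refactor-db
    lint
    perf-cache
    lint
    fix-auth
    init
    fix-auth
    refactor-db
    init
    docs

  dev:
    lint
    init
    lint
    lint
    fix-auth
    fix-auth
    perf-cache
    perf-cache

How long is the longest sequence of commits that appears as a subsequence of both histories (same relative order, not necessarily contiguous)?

Match lint at main[3]=dev[3], then lint at main[5]=dev[4], then fix-auth at main[6]=dev[5], then fix-auth at main[8]=dev[6] — 4 commits in the same relative order in both. The LCS DP gives dp[11][8] = 4, so this is optimal.

4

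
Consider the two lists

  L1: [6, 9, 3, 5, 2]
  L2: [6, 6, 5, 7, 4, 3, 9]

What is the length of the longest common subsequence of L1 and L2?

Let dp[i][j] be the LCS length of the first i values of L1 and the first j values of L2. dp[i][j] = dp[i-1][j-1]+1 when the i-th and j-th values match, else max(dp[i-1][j], dp[i][j-1]).
    ·  6  6  5  7  4  3  9
 ·  0  0  0  0  0  0  0  0
 6  0  1  1  1  1  1  1  1
 9  0  1  1  1  1  1  1  2
 3  0  1  1  1  1  1  2  2
 5  0  1  1  2  2  2  2  2
 2  0  1  1  2  2  2  2  2
dp[5][7] = 2. One LCS (by backtracking along matches): 6, 9.

2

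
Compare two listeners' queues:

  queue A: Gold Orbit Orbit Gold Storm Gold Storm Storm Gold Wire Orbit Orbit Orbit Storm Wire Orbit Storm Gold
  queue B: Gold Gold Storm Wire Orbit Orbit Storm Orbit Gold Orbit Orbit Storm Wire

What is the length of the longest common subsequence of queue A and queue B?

One common subsequence of length 9: Gold at queue A[1]=queue B[2]; then Orbit at queue A[2]=queue B[5]; then Orbit at queue A[3]=queue B[6]; then Storm at queue A[5]=queue B[7]; then Gold at queue A[9]=queue B[9]; then Orbit at queue A[12]=queue B[10]; then Orbit at queue A[13]=queue B[11]; then Storm at queue A[14]=queue B[12]; then Wire at queue A[15]=queue B[13]. dp[18][13] = 9 confirms this is the maximum.

9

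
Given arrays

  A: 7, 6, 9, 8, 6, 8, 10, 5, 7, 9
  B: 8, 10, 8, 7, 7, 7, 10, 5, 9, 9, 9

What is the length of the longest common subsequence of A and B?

Pick 8 at A[4]=B[1], 8 at A[6]=B[3], 10 at A[7]=B[7], 5 at A[8]=B[8], 9 at A[10]=B[11]; all 5 values appear in both, in order. The LCS DP gives dp[10][11] = 5, so this is optimal.

5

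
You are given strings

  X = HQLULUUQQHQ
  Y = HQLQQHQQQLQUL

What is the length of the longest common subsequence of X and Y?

7

Let dp[i][j] be the LCS length of the first i characters of X and the first j characters of Y. dp[i][j] = dp[i-1][j-1]+1 when the i-th and j-th characters match, else max(dp[i-1][j], dp[i][j-1]).
    ·  H  Q  L  Q  Q  H  Q  Q  Q  L  Q  U  L
 ·  0  0  0  0  0  0  0  0  0  0  0  0  0  0
 H  0  1  1  1  1  1  1  1  1  1  1  1  1  1
 Q  0  1  2  2  2  2  2  2  2  2  2  2  2  2
 L  0  1  2  3  3  3  3  3  3  3  3  3  3  3
 U  0  1  2  3  3  3  3  3  3  3  3  3  4  4
 L  0  1  2  3  3  3  3  3  3  3  4  4  4  5
 U  0  1  2  3  3  3  3  3  3  3  4  4  5  5
 U  0  1  2  3  3  3  3  3  3  3  4  4  5  5
 Q  0  1  2  3  4  4  4  4  4  4  4  5  5  5
 Q  0  1  2  3  4  5  5  5  5  5  5  5  5  5
 H  0  1  2  3  4  5  6  6  6  6  6  6  6  6
 Q  0  1  2  3  4  5  6  7  7  7  7  7  7  7
dp[11][13] = 7. One LCS (by backtracking along matches): HQLQQHQ.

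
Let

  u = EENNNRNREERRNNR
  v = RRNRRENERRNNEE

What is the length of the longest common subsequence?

9

One common subsequence of length 9: N at u[5]=v[3], then R at u[6]=v[4], then R at u[8]=v[5], then E at u[9]=v[6], then E at u[10]=v[8], then R at u[11]=v[9], then R at u[12]=v[10], then N at u[13]=v[11], then N at u[14]=v[12]. The LCS DP gives dp[15][14] = 9, so this is optimal.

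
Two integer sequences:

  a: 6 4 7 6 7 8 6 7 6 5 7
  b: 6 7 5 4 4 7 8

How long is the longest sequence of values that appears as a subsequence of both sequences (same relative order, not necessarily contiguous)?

4

Pick 6 at a[1]=b[1]; then 4 at a[2]=b[5]; then 7 at a[5]=b[6]; then 8 at a[6]=b[7]; all 4 values appear in both, in order. Since dp[11][7] = 4, nothing longer is possible.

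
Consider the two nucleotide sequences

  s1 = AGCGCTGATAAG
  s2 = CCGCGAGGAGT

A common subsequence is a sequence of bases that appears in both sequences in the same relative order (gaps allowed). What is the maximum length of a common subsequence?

7

Let dp[i][j] be the LCS length of the first i bases of s1 and the first j bases of s2. dp[i][j] = dp[i-1][j-1]+1 when the i-th and j-th bases match, else max(dp[i-1][j], dp[i][j-1]).
    ·  C  C  G  C  G  A  G  G  A  G  T
 ·  0  0  0  0  0  0  0  0  0  0  0  0
 A  0  0  0  0  0  0  1  1  1  1  1  1
 G  0  0  0  1  1  1  1  2  2  2  2  2
 C  0  1  1  1  2  2  2  2  2  2  2  2
 G  0  1  1  2  2  3  3  3  3  3  3  3
 C  0  1  2  2  3  3  3  3  3  3  3  3
 T  0  1  2  2  3  3  3  3  3  3  3  4
 G  0  1  2  3  3  4  4  4  4  4  4  4
 A  0  1  2  3  3  4  5  5  5  5  5  5
 T  0  1  2  3  3  4  5  5  5  5  5  6
 A  0  1  2  3  3  4  5  5  5  6  6  6
 A  0  1  2  3  3  4  5  5  5  6  6  6
 G  0  1  2  3  3  4  5  6  6  6  7  7
dp[12][11] = 7. One LCS (by backtracking along matches): CGCGAAG.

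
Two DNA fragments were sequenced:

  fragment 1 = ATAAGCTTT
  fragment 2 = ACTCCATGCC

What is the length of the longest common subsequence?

Pick A (fragment 1 #1, fragment 2 #1); then T (fragment 1 #2, fragment 2 #3); then A (fragment 1 #3, fragment 2 #6); then G (fragment 1 #5, fragment 2 #8); then C (fragment 1 #6, fragment 2 #10); all 5 bases appear in both, in order, and the DP table's final entry dp[9][10] is also 5, so no common subsequence is longer.

5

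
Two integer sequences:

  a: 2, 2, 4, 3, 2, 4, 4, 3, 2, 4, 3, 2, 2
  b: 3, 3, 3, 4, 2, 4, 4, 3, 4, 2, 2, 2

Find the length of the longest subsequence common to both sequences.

8

Match 4 at a[3]=b[4] → 2 at a[5]=b[5] → 4 at a[6]=b[6] → 4 at a[7]=b[7] → 3 at a[8]=b[8] → 2 at a[9]=b[10] → 2 at a[12]=b[11] → 2 at a[13]=b[12] — 8 values in the same relative order in both. Since dp[13][12] = 8, nothing longer is possible.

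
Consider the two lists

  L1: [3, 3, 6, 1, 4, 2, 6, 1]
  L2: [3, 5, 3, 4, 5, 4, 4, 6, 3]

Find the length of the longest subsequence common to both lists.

Taking 3 (L1 #1, L2 #1); then 3 (L1 #2, L2 #3); then 4 (L1 #5, L2 #7); then 6 (L1 #7, L2 #8) gives a common subsequence of length 4. dp[8][9] = 4 confirms this is the maximum.

4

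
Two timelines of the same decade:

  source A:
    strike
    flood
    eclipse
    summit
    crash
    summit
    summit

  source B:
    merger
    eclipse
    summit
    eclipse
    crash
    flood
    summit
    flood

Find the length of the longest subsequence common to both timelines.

4

Match eclipse (source A #3, source B #2), then summit (source A #4, source B #3), then crash (source A #5, source B #5), then summit (source A #6, source B #7) — 4 events in the same relative order in both, and the DP table's final entry dp[7][8] is also 4, so no common subsequence is longer.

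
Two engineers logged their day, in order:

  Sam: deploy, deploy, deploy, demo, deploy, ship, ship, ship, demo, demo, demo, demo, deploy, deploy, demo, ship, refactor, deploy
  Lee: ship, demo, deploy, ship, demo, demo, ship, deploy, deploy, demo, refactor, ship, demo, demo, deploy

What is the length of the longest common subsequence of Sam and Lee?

Match demo (Sam #4, Lee #2); then deploy (Sam #5, Lee #3); then ship (Sam #8, Lee #4); then demo (Sam #9, Lee #5); then demo (Sam #10, Lee #6); then deploy (Sam #13, Lee #8); then deploy (Sam #14, Lee #9); then demo (Sam #15, Lee #10); then ship (Sam #16, Lee #12); then deploy (Sam #18, Lee #15) — 10 tasks in the same relative order in both, and the DP table's final entry dp[18][15] is also 10, so no common subsequence is longer.

10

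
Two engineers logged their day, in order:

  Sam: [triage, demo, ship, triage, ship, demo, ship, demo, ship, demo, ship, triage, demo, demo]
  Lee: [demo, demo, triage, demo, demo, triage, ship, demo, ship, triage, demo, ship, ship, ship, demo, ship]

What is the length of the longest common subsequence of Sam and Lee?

Taking triage at Sam[1]=Lee[3], demo at Sam[2]=Lee[5], triage at Sam[4]=Lee[6], ship at Sam[5]=Lee[7], demo at Sam[6]=Lee[8], ship at Sam[7]=Lee[9], demo at Sam[8]=Lee[11], ship at Sam[9]=Lee[14], demo at Sam[10]=Lee[15], ship at Sam[11]=Lee[16] gives a common subsequence of length 10. dp[14][16] = 10 confirms this is the maximum.

10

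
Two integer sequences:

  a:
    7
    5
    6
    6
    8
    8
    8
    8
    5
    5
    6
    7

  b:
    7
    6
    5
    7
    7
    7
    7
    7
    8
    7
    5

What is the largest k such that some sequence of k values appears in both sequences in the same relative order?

4

Let dp[i][j] be the LCS length of the first i values of a and the first j values of b. dp[i][j] = dp[i-1][j-1]+1 when the i-th and j-th values match, else max(dp[i-1][j], dp[i][j-1]).
    ·  7  6  5  7  7  7  7  7  8  7  5
 ·  0  0  0  0  0  0  0  0  0  0  0  0
 7  0  1  1  1  1  1  1  1  1  1  1  1
 5  0  1  1  2  2  2  2  2  2  2  2  2
 6  0  1  2  2  2  2  2  2  2  2  2  2
 6  0  1  2  2  2  2  2  2  2  2  2  2
 8  0  1  2  2  2  2  2  2  2  3  3  3
 8  0  1  2  2  2  2  2  2  2  3  3  3
 8  0  1  2  2  2  2  2  2  2  3  3  3
 8  0  1  2  2  2  2  2  2  2  3  3  3
 5  0  1  2  3  3  3  3  3  3  3  3  4
 5  0  1  2  3  3  3  3  3  3  3  3  4
 6  0  1  2  3  3  3  3  3  3  3  3  4
 7  0  1  2  3  4  4  4  4  4  4  4  4
dp[12][11] = 4. One LCS (by backtracking along matches): 7, 5, 8, 5.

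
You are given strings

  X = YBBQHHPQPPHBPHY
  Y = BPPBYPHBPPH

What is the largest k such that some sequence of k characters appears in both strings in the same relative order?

8

Match B at X[3]=Y[1], then P at X[7]=Y[2], then P at X[9]=Y[3], then P at X[10]=Y[6], then H at X[11]=Y[7], then B at X[12]=Y[8], then P at X[13]=Y[10], then H at X[14]=Y[11] — 8 characters in the same relative order in both, and the DP table's final entry dp[15][11] is also 8, so no common subsequence is longer.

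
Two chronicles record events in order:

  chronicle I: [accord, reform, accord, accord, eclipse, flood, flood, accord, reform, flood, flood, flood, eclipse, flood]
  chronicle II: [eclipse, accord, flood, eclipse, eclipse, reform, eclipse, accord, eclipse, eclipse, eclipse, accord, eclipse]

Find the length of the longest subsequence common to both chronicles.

6

One common subsequence of length 6: accord [1,2], reform [2,6], accord [3,8], eclipse [5,11], accord [8,12], eclipse [13,13]. dp[14][13] = 6 confirms this is the maximum.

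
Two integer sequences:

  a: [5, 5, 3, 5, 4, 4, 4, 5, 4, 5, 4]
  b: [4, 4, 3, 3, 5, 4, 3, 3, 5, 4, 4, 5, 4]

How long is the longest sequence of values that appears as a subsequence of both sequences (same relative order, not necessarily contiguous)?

7

Taking 5 (a #1, b #5), then 3 (a #3, b #8), then 5 (a #4, b #9), then 4 (a #7, b #10), then 4 (a #9, b #11), then 5 (a #10, b #12), then 4 (a #11, b #13) gives a common subsequence of length 7, and the DP table's final entry dp[11][13] is also 7, so no common subsequence is longer.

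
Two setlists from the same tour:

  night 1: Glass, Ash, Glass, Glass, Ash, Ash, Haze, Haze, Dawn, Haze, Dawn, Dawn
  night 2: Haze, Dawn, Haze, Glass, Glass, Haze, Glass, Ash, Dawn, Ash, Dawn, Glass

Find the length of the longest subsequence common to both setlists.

Pick Glass [1,4], Glass [3,5], Glass [4,7], Ash [5,8], Ash [6,10], Dawn [9,11]; all 6 songs appear in both, in order. dp[12][12] = 6 confirms this is the maximum.

6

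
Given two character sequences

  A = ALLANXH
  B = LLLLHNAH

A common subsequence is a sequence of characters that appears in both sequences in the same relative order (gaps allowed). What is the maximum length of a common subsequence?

4

Let dp[i][j] be the LCS length of the first i characters of A and the first j characters of B. dp[i][j] = dp[i-1][j-1]+1 when the i-th and j-th characters match, else max(dp[i-1][j], dp[i][j-1]).
    ·  L  L  L  L  H  N  A  H
 ·  0  0  0  0  0  0  0  0  0
 A  0  0  0  0  0  0  0  1  1
 L  0  1  1  1  1  1  1  1  1
 L  0  1  2  2  2  2  2  2  2
 A  0  1  2  2  2  2  2  3  3
 N  0  1  2  2  2  2  3  3  3
 X  0  1  2  2  2  2  3  3  3
 H  0  1  2  2  2  3  3  3  4
dp[7][8] = 4. One LCS (by backtracking along matches): LLAH.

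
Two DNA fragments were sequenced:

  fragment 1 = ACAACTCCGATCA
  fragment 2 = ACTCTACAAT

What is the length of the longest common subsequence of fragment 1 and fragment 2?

Match A (fragment 1 #1, fragment 2 #1); then C (fragment 1 #2, fragment 2 #2); then C (fragment 1 #5, fragment 2 #4); then T (fragment 1 #6, fragment 2 #5); then C (fragment 1 #7, fragment 2 #7); then A (fragment 1 #10, fragment 2 #9); then T (fragment 1 #11, fragment 2 #10) — 7 bases in the same relative order in both. Since dp[13][10] = 7, nothing longer is possible.

7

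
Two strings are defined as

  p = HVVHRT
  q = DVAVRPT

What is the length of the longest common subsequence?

4

Pick V (p #2, q #2) → V (p #3, q #4) → R (p #5, q #5) → T (p #6, q #7); all 4 characters appear in both, in order. dp[6][7] = 4 confirms this is the maximum.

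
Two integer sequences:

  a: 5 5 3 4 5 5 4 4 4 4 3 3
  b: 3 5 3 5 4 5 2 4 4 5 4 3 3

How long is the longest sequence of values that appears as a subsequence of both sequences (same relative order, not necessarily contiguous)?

9

Pick 5 [1,2], then 5 [2,4], then 4 [4,5], then 5 [5,6], then 4 [7,8], then 4 [8,9], then 4 [10,11], then 3 [11,12], then 3 [12,13]; all 9 values appear in both, in order. The LCS DP gives dp[12][13] = 9, so this is optimal.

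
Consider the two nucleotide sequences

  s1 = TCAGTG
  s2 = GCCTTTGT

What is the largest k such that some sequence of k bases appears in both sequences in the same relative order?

One common subsequence of length 3: T at s1[1]=s2[6]; then G at s1[4]=s2[7]; then T at s1[5]=s2[8]. dp[6][8] = 3 confirms this is the maximum.

3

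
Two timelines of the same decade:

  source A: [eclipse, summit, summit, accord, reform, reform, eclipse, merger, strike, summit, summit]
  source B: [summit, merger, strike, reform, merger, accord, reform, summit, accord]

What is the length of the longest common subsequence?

Taking summit (source A #2, source B #1) → accord (source A #4, source B #6) → reform (source A #6, source B #7) → summit (source A #10, source B #8) gives a common subsequence of length 4. Since dp[11][9] = 4, nothing longer is possible.

4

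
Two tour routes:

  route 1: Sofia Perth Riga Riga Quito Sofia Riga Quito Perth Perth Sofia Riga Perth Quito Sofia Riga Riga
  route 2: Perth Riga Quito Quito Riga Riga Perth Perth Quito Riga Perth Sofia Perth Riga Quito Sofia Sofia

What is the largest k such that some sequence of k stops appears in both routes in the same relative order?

10

Pick Perth (route 1 #2, route 2 #1); then Riga (route 1 #3, route 2 #5); then Riga (route 1 #4, route 2 #6); then Quito (route 1 #5, route 2 #9); then Riga (route 1 #7, route 2 #10); then Perth (route 1 #9, route 2 #11); then Perth (route 1 #10, route 2 #13); then Riga (route 1 #12, route 2 #14); then Quito (route 1 #14, route 2 #15); then Sofia (route 1 #15, route 2 #17); all 10 stops appear in both, in order. Since dp[17][17] = 10, nothing longer is possible.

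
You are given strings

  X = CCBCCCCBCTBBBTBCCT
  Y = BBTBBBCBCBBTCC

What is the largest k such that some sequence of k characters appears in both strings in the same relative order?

9

One common subsequence of length 9: B [3,6]; then C [7,7]; then B [8,8]; then C [9,9]; then B [12,10]; then B [13,11]; then T [14,12]; then C [16,13]; then C [17,14]. dp[18][14] = 9 confirms this is the maximum.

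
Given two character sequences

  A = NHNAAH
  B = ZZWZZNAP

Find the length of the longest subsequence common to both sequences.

Taking N [3,6] → A [4,7] gives a common subsequence of length 2, and the DP table's final entry dp[6][8] is also 2, so no common subsequence is longer.

2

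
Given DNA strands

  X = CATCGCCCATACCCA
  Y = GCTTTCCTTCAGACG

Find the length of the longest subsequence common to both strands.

8

One common subsequence of length 8: C at X[1]=Y[2] → T at X[3]=Y[5] → C at X[4]=Y[6] → C at X[6]=Y[7] → C at X[8]=Y[10] → A at X[9]=Y[11] → A at X[11]=Y[13] → C at X[12]=Y[14]. Since dp[15][15] = 8, nothing longer is possible.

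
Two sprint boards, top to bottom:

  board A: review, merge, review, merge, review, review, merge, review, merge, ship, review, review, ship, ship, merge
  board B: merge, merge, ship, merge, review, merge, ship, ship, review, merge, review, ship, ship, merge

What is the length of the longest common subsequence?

11

Taking merge [2,1] → merge [4,2] → merge [7,4] → review [8,5] → merge [9,6] → ship [10,8] → review [11,9] → review [12,11] → ship [13,12] → ship [14,13] → merge [15,14] gives a common subsequence of length 11. The LCS DP gives dp[15][14] = 11, so this is optimal.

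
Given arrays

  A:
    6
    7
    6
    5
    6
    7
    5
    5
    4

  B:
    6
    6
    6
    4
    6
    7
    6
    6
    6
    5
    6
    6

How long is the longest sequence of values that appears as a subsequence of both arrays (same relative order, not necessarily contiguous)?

5

Let dp[i][j] be the LCS length of the first i values of A and the first j values of B. dp[i][j] = dp[i-1][j-1]+1 when the i-th and j-th values match, else max(dp[i-1][j], dp[i][j-1]).
    ·  6  6  6  4  6  7  6  6  6  5  6  6
 ·  0  0  0  0  0  0  0  0  0  0  0  0  0
 6  0  1  1  1  1  1  1  1  1  1  1  1  1
 7  0  1  1  1  1  1  2  2  2  2  2  2  2
 6  0  1  2  2  2  2  2  3  3  3  3  3  3
 5  0  1  2  2  2  2  2  3  3  3  4  4  4
 6  0  1  2  3  3  3  3  3  4  4  4  5  5
 7  0  1  2  3  3  3  4  4  4  4  4  5  5
 5  0  1  2  3  3  3  4  4  4  4  5  5  5
 5  0  1  2  3  3  3  4  4  4  4  5  5  5
 4  0  1  2  3  4  4  4  4  4  4  5  5  5
dp[9][12] = 5. One LCS (by backtracking along matches): 6, 7, 6, 5, 6.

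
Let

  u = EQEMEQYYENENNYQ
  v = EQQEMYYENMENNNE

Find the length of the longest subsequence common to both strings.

11

Pick E [1,1], then Q [2,3], then E [3,4], then M [4,5], then Y [7,6], then Y [8,7], then E [9,8], then N [10,9], then E [11,11], then N [12,13], then N [13,14]; all 11 characters appear in both, in order. The LCS DP gives dp[15][15] = 11, so this is optimal.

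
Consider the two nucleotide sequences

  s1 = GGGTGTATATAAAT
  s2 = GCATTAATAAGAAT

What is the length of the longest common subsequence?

10

Match G at s1[1]=s2[1] → T at s1[4]=s2[4] → T at s1[6]=s2[5] → A at s1[7]=s2[7] → T at s1[8]=s2[8] → A at s1[9]=s2[9] → A at s1[11]=s2[10] → A at s1[12]=s2[12] → A at s1[13]=s2[13] → T at s1[14]=s2[14] — 10 bases in the same relative order in both. Since dp[14][14] = 10, nothing longer is possible.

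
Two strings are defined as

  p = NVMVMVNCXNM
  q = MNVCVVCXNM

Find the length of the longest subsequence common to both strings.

Let dp[i][j] be the LCS length of the first i characters of p and the first j characters of q. dp[i][j] = dp[i-1][j-1]+1 when the i-th and j-th characters match, else max(dp[i-1][j], dp[i][j-1]).
    ·  M  N  V  C  V  V  C  X  N  M
 ·  0  0  0  0  0  0  0  0  0  0  0
 N  0  0  1  1  1  1  1  1  1  1  1
 V  0  0  1  2  2  2  2  2  2  2  2
 M  0  1  1  2  2  2  2  2  2  2  3
 V  0  1  1  2  2  3  3  3  3  3  3
 M  0  1  1  2  2  3  3  3  3  3  4
 V  0  1  1  2  2  3  4  4  4  4  4
 N  0  1  2  2  2  3  4  4  4  5  5
 C  0  1  2  2  3  3  4  5  5  5  5
 X  0  1  2  2  3  3  4  5  6  6  6
 N  0  1  2  2  3  3  4  5  6  7  7
 M  0  1  2  2  3  3  4  5  6  7  8
dp[11][10] = 8. One LCS (by backtracking along matches): NVVVCXNM.

8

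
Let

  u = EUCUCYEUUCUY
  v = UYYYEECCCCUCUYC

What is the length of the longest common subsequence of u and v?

7

One common subsequence of length 7: E (u #1, v #6), then C (u #3, v #9), then C (u #5, v #10), then U (u #9, v #11), then C (u #10, v #12), then U (u #11, v #13), then Y (u #12, v #14). Since dp[12][15] = 7, nothing longer is possible.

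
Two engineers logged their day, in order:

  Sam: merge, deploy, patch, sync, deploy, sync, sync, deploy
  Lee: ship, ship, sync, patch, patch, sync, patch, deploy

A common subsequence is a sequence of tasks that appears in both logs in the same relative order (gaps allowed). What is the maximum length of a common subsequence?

3

Match patch [3,5]; then sync [4,6]; then deploy [8,8] — 3 tasks in the same relative order in both, and the DP table's final entry dp[8][8] is also 3, so no common subsequence is longer.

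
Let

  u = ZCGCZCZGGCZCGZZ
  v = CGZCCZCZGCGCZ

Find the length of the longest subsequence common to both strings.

One common subsequence of length 10: Z [1,3], then C [2,4], then C [4,5], then Z [5,6], then C [6,7], then Z [7,8], then G [8,9], then G [9,11], then C [12,12], then Z [15,13]. dp[15][13] = 10 confirms this is the maximum.

10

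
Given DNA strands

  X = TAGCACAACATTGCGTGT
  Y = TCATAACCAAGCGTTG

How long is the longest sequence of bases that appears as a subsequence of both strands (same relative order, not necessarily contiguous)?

Match T (X #1, Y #1), C (X #4, Y #2), A (X #5, Y #3), A (X #7, Y #5), A (X #8, Y #6), C (X #9, Y #8), A (X #10, Y #10), G (X #13, Y #11), C (X #14, Y #12), G (X #15, Y #13), T (X #16, Y #15), G (X #17, Y #16) — 12 bases in the same relative order in both. dp[18][16] = 12 confirms this is the maximum.

12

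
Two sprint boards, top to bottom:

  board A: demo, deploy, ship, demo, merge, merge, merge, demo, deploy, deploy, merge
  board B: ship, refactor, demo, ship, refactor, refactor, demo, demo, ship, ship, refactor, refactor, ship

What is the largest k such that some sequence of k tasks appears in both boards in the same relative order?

4

Taking demo [1,3], then ship [3,4], then demo [4,7], then demo [8,8] gives a common subsequence of length 4. The LCS DP gives dp[11][13] = 4, so this is optimal.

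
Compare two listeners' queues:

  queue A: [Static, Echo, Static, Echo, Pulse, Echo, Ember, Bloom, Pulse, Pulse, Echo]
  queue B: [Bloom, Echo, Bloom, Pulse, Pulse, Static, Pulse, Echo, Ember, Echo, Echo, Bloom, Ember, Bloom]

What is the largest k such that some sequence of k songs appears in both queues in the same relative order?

6

Match Static at queue A[1]=queue B[6], Echo at queue A[2]=queue B[8], Echo at queue A[4]=queue B[10], Echo at queue A[6]=queue B[11], Ember at queue A[7]=queue B[13], Bloom at queue A[8]=queue B[14] — 6 songs in the same relative order in both. Since dp[11][14] = 6, nothing longer is possible.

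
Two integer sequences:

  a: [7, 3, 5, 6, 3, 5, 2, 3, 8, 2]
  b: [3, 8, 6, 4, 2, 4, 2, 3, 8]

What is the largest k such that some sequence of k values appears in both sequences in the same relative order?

Let dp[i][j] be the LCS length of the first i values of a and the first j values of b. dp[i][j] = dp[i-1][j-1]+1 when the i-th and j-th values match, else max(dp[i-1][j], dp[i][j-1]).
    ·  3  8  6  4  2  4  2  3  8
 ·  0  0  0  0  0  0  0  0  0  0
 7  0  0  0  0  0  0  0  0  0  0
 3  0  1  1  1  1  1  1  1  1  1
 5  0  1  1  1  1  1  1  1  1  1
 6  0  1  1  2  2  2  2  2  2  2
 3  0  1  1  2  2  2  2  2  3  3
 5  0  1  1  2  2  2  2  2  3  3
 2  0  1  1  2  2  3  3  3  3  3
 3  0  1  1  2  2  3  3  3  4  4
 8  0  1  2  2  2  3  3  3  4  5
 2  0  1  2  2  2  3  3  4  4  5
dp[10][9] = 5. One LCS (by backtracking along matches): 3, 6, 2, 3, 8.

5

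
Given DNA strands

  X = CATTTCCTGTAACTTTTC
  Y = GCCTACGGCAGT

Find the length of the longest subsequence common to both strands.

Pick C at X[1]=Y[3] → A at X[2]=Y[5] → C at X[6]=Y[6] → C at X[7]=Y[9] → G at X[9]=Y[11] → T at X[17]=Y[12]; all 6 bases appear in both, in order. The LCS DP gives dp[18][12] = 6, so this is optimal.

6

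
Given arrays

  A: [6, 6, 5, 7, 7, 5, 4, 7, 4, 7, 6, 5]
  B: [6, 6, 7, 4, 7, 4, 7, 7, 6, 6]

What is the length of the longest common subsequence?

8

Pick 6 (A #1, B #1) → 6 (A #2, B #2) → 7 (A #4, B #3) → 7 (A #5, B #5) → 4 (A #7, B #6) → 7 (A #8, B #7) → 7 (A #10, B #8) → 6 (A #11, B #10); all 8 values appear in both, in order. Since dp[12][10] = 8, nothing longer is possible.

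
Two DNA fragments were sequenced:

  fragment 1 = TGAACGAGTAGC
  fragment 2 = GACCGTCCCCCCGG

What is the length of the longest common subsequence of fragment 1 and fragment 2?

Match G [2,1] → A [3,2] → C [5,4] → G [6,5] → G [8,13] → G [11,14] — 6 bases in the same relative order in both. dp[12][14] = 6 confirms this is the maximum.

6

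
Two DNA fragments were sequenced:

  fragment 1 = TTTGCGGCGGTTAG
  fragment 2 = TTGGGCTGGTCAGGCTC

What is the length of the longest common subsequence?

11

Taking T at fragment 1[2]=fragment 2[1], then T at fragment 1[3]=fragment 2[2], then G at fragment 1[4]=fragment 2[3], then G at fragment 1[6]=fragment 2[4], then G at fragment 1[7]=fragment 2[5], then C at fragment 1[8]=fragment 2[6], then G at fragment 1[9]=fragment 2[8], then G at fragment 1[10]=fragment 2[9], then T at fragment 1[11]=fragment 2[10], then A at fragment 1[13]=fragment 2[12], then G at fragment 1[14]=fragment 2[14] gives a common subsequence of length 11. Since dp[14][17] = 11, nothing longer is possible.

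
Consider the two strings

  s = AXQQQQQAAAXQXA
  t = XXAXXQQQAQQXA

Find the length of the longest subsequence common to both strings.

One common subsequence of length 9: A [1,3]; then X [2,5]; then Q [3,6]; then Q [4,7]; then Q [5,8]; then Q [7,10]; then Q [12,11]; then X [13,12]; then A [14,13]. The LCS DP gives dp[14][13] = 9, so this is optimal.

9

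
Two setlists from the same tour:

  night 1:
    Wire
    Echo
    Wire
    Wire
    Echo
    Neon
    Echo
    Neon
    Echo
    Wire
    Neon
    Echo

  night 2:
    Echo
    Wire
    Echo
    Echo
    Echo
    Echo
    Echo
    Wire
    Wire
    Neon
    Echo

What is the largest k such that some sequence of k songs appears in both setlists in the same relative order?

Taking Wire (night 1 #1, night 2 #2), Echo (night 1 #2, night 2 #4), Echo (night 1 #5, night 2 #5), Echo (night 1 #7, night 2 #6), Echo (night 1 #9, night 2 #7), Wire (night 1 #10, night 2 #9), Neon (night 1 #11, night 2 #10), Echo (night 1 #12, night 2 #11) gives a common subsequence of length 8. The LCS DP gives dp[12][11] = 8, so this is optimal.

8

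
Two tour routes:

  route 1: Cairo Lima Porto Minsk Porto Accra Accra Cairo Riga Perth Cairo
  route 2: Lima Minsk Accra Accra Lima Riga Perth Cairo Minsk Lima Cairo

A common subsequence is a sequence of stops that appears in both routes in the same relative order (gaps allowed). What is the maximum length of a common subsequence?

7

Match Lima at route 1[2]=route 2[1] → Minsk at route 1[4]=route 2[2] → Accra at route 1[6]=route 2[3] → Accra at route 1[7]=route 2[4] → Riga at route 1[9]=route 2[6] → Perth at route 1[10]=route 2[7] → Cairo at route 1[11]=route 2[11] — 7 stops in the same relative order in both. dp[11][11] = 7 confirms this is the maximum.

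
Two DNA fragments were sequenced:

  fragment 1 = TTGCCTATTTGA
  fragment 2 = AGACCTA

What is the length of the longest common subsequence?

5

Taking G [3,2] → C [4,4] → C [5,5] → T [10,6] → A [12,7] gives a common subsequence of length 5. Since dp[12][7] = 5, nothing longer is possible.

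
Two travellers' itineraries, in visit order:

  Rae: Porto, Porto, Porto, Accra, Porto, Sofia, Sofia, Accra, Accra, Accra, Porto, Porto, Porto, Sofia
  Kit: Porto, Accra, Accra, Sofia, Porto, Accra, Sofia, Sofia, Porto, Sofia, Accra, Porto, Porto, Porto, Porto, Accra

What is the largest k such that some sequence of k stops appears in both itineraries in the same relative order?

Match Porto (Rae #1, Kit #1); then Porto (Rae #3, Kit #5); then Accra (Rae #4, Kit #6); then Porto (Rae #5, Kit #9); then Sofia (Rae #7, Kit #10); then Accra (Rae #8, Kit #11); then Porto (Rae #11, Kit #13); then Porto (Rae #12, Kit #14); then Porto (Rae #13, Kit #15) — 9 stops in the same relative order in both. Since dp[14][16] = 9, nothing longer is possible.

9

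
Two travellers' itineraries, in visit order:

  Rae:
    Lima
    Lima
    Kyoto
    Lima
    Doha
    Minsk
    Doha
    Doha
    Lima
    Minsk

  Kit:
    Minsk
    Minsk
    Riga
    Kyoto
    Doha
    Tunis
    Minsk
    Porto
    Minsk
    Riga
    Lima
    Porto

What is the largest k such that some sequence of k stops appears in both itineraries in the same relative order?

One common subsequence of length 4: Kyoto (Rae #3, Kit #4), then Doha (Rae #5, Kit #5), then Minsk (Rae #6, Kit #9), then Lima (Rae #9, Kit #11). dp[10][12] = 4 confirms this is the maximum.

4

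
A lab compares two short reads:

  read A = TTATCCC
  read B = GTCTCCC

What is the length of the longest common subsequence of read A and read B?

Let dp[i][j] be the LCS length of the first i bases of read A and the first j bases of read B. dp[i][j] = dp[i-1][j-1]+1 when the i-th and j-th bases match, else max(dp[i-1][j], dp[i][j-1]).
    ·  G  T  C  T  C  C  C
 ·  0  0  0  0  0  0  0  0
 T  0  0  1  1  1  1  1  1
 T  0  0  1  1  2  2  2  2
 A  0  0  1  1  2  2  2  2
 T  0  0  1  1  2  2  2  2
 C  0  0  1  2  2  3  3  3
 C  0  0  1  2  2  3  4  4
 C  0  0  1  2  2  3  4  5
dp[7][7] = 5. One LCS (by backtracking along matches): TTCCC.

5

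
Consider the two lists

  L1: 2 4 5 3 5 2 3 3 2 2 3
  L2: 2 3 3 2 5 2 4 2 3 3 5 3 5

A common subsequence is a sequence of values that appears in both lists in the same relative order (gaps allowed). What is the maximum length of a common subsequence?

Let dp[i][j] be the LCS length of the first i values of L1 and the first j values of L2. dp[i][j] = dp[i-1][j-1]+1 when the i-th and j-th values match, else max(dp[i-1][j], dp[i][j-1]).
    ·  2  3  3  2  5  2  4  2  3  3  5  3  5
 ·  0  0  0  0  0  0  0  0  0  0  0  0  0  0
 2  0  1  1  1  1  1  1  1  1  1  1  1  1  1
 4  0  1  1  1  1  1  1  2  2  2  2  2  2  2
 5  0  1  1  1  1  2  2  2  2  2  2  3  3  3
 3  0  1  2  2  2  2  2  2  2  3  3  3  4  4
 5  0  1  2  2  2  3  3  3  3  3  3  4  4  5
 2  0  1  2  2  3  3  4  4  4  4  4  4  4  5
 3  0  1  2  3  3  3  4  4  4  5  5  5  5  5
 3  0  1  2  3  3  3  4  4  4  5  6  6  6  6
 2  0  1  2  3  4  4  4  4  5  5  6  6  6  6
 2  0  1  2  3  4  4  5  5  5  5  6  6  6  6
 3  0  1  2  3  4  4  5  5  5  6  6  6  7  7
dp[11][13] = 7. One LCS (by backtracking along matches): 2, 3, 5, 2, 3, 3, 3.

7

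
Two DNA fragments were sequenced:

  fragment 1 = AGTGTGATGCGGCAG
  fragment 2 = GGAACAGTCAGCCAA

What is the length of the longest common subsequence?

Pick A at fragment 1[1]=fragment 2[6], G at fragment 1[2]=fragment 2[7], T at fragment 1[3]=fragment 2[8], A at fragment 1[7]=fragment 2[10], G at fragment 1[9]=fragment 2[11], C at fragment 1[10]=fragment 2[12], C at fragment 1[13]=fragment 2[13], A at fragment 1[14]=fragment 2[15]; all 8 bases appear in both, in order. Since dp[15][15] = 8, nothing longer is possible.

8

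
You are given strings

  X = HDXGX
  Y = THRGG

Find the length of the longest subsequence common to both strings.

2

Match H at X[1]=Y[2], then G at X[4]=Y[5] — 2 characters in the same relative order in both, and the DP table's final entry dp[5][5] is also 2, so no common subsequence is longer.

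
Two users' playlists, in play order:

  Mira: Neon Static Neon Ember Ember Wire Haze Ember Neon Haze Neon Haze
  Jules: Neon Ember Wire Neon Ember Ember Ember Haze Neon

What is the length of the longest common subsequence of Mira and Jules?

7

Match Neon (Mira #1, Jules #1); then Neon (Mira #3, Jules #4); then Ember (Mira #4, Jules #5); then Ember (Mira #5, Jules #6); then Ember (Mira #8, Jules #7); then Haze (Mira #10, Jules #8); then Neon (Mira #11, Jules #9) — 7 songs in the same relative order in both. The LCS DP gives dp[12][9] = 7, so this is optimal.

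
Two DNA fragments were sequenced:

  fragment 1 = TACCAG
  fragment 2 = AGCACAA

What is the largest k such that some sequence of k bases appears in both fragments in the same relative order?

4

Let dp[i][j] be the LCS length of the first i bases of fragment 1 and the first j bases of fragment 2. dp[i][j] = dp[i-1][j-1]+1 when the i-th and j-th bases match, else max(dp[i-1][j], dp[i][j-1]).
    ·  A  G  C  A  C  A  A
 ·  0  0  0  0  0  0  0  0
 T  0  0  0  0  0  0  0  0
 A  0  1  1  1  1  1  1  1
 C  0  1  1  2  2  2  2  2
 C  0  1  1  2  2  3  3  3
 A  0  1  1  2  3  3  4  4
 G  0  1  2  2  3  3  4  4
dp[6][7] = 4. One LCS (by backtracking along matches): ACCA.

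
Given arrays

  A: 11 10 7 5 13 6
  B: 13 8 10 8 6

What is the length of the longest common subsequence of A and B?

One common subsequence of length 2: 10 at A[2]=B[3], then 6 at A[6]=B[5], and the DP table's final entry dp[6][5] is also 2, so no common subsequence is longer.

2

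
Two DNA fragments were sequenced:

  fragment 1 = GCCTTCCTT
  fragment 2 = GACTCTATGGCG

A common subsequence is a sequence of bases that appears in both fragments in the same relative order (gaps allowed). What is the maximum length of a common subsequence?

Let dp[i][j] be the LCS length of the first i bases of fragment 1 and the first j bases of fragment 2. dp[i][j] = dp[i-1][j-1]+1 when the i-th and j-th bases match, else max(dp[i-1][j], dp[i][j-1]).
    ·  G  A  C  T  C  T  A  T  G  G  C  G
 ·  0  0  0  0  0  0  0  0  0  0  0  0  0
 G  0  1  1  1  1  1  1  1  1  1  1  1  1
 C  0  1  1  2  2  2  2  2  2  2  2  2  2
 C  0  1  1  2  2  3  3  3  3  3  3  3  3
 T  0  1  1  2  3  3  4  4  4  4  4  4  4
 T  0  1  1  2  3  3  4  4  5  5  5  5  5
 C  0  1  1  2  3  4  4  4  5  5  5  6  6
 C  0  1  1  2  3  4  4  4  5  5  5  6  6
 T  0  1  1  2  3  4  5  5  5  5  5  6  6
 T  0  1  1  2  3  4  5  5  6  6  6  6  6
dp[9][12] = 6. One LCS (by backtracking along matches): GCCTTC.

6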